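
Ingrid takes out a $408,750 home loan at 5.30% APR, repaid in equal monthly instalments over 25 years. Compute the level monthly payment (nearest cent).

At 5.30% the monthly rate is 0.0044167, so the payment is 408,750 × 0.0044167 / (1 − 1.0044167^−300) = $2,461.50.

$2,461.50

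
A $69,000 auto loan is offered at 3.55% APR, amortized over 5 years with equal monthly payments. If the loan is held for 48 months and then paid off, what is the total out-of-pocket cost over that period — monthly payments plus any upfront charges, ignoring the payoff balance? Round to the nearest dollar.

At 3.55% the monthly rate is 0.0029583, so the payment is 69,000 × 0.0029583 / (1 − 1.0029583^−60) = $1,256.78.
Total outlay = 48 × $1,256.78 = $60,325.44.

$60,325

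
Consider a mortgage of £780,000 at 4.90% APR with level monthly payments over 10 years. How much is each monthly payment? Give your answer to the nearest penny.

£8,235.04

At 4.90% the monthly rate is 0.0040833, so the payment is 780,000 × 0.0040833 / (1 − 1.0040833^−120) = £8,235.04.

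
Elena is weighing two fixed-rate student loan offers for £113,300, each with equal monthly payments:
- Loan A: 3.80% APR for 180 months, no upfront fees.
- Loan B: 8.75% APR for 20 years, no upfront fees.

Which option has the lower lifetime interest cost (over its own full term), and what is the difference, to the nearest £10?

Loan A by £91,480

Loan A: monthly rate = 3.8%/12 = 0.0031667; payment = 113,300 × 0.0031667 / (1 − (1+0.0031667)^−180) = £826.76.
Total interest on Loan A = 180 × £826.76 − £113,300 = £35,516.80.
Loan B: at 8.75% the monthly rate is 0.0072917, so the payment is 113,300 × 0.0072917 / (1 − 1.0072917^−240) = £1,001.24.
Total interest on Loan B = 240 × £1,001.24 − £113,300 = £126,997.60.
Loan A is lower by £91,480.80.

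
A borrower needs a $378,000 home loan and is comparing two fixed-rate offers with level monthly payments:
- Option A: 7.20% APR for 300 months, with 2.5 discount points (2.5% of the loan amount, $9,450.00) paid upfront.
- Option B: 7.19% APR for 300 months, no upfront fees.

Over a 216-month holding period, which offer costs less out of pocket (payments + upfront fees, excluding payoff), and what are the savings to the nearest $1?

Option A: monthly rate = 7.2%/12 = 0.0060000; payment = 378,000 × 0.0060000 / (1 − (1+0.0060000)^−300) = $2,720.05.
Option B: monthly rate = 7.19%/12 = 0.0059917; payment = 378,000 × 0.0059917 / (1 − (1+0.0059917)^−300) = $2,717.62.
Over 216 months: Option A costs 216 × $2,720.05 + $9,450.00 = $596,980.80; Option B costs 216 × $2,717.62 = $587,005.92.
Option B is cheaper by $596,980.80 − $587,005.92 = $9,974.88.

Option B by $9,975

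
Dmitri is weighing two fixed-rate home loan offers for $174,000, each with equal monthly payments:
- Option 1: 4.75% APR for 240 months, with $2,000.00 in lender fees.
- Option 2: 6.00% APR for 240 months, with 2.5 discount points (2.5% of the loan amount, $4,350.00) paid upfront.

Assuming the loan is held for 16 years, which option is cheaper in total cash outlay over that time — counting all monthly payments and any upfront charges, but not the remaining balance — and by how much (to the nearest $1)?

Option 1: at 4.75% the monthly rate is 0.0039583, so the payment is 174,000 × 0.0039583 / (1 − 1.0039583^−240) = $1,124.43.
Option 2: at 6.00% the monthly rate is 0.0050000, so the payment is 174,000 × 0.0050000 / (1 − 1.0050000^−240) = $1,246.59.
Over 192 months: Option 1 costs 192 × $1,124.43 + $2,000.00 = $217,890.56; Option 2 costs 192 × $1,246.59 + $4,350.00 = $243,695.28.
Option 1 is cheaper by $243,695.28 − $217,890.56 = $25,804.72.

Option 1 by $25,805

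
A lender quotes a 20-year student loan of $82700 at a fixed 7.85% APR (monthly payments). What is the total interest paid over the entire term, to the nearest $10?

Monthly rate = 7.85%/12 = 0.0065417; payment = 82,700 × 0.0065417 / (1 − (1+0.0065417)^−240) = $684.04.
Total paid = 240 × $684.04 = $164,169.60; interest = $164,169.60 − $82,700 = $81,469.60.

$81,470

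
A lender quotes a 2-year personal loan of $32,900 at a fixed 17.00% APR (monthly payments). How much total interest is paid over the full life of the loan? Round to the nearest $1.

Monthly rate = 17%/12 = 0.0141667; payment = 32,900 × 0.0141667 / (1 − (1+0.0141667)^−24) = $1,626.65.
Total paid = 24 × $1,626.65 = $39,039.60; interest = $39,039.60 − $32,900 = $6,139.60.

$6,140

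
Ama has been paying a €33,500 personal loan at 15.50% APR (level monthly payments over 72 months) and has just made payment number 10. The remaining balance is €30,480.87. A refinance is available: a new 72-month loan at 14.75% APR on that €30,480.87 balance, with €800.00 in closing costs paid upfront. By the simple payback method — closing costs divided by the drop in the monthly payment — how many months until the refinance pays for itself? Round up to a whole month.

11 months

Current payment = 33,500 × 15.5%/12 / (1 − (1+0.0129167)^−72) = €717.49.
Refinanced payment = 30,480.87 × 0.0122917 / (1 − (1+0.0122917)^−72) = €640.39.
Monthly savings = €717.49 − €640.39 = €77.10.
Break-even = €800.00 / €77.10 = 10.38 → 11 months.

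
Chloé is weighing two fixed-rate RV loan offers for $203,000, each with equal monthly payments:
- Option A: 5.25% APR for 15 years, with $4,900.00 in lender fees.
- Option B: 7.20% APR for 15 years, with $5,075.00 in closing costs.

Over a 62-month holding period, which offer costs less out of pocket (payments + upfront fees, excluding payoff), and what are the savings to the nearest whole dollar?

Option A: at 5.25% the monthly rate is 0.0043750, so the payment is 203,000 × 0.0043750 / (1 − 1.0043750^−180) = $1,631.87.
Option B: monthly rate = 7.2%/12 = 0.0060000; payment = 203,000 × 0.0060000 / (1 − (1+0.0060000)^−180) = $1,847.39.
Over 62 months: Option A costs 62 × $1,631.87 + $4,900.00 = $106,075.94; Option B costs 62 × $1,847.39 + $5,075.00 = $119,613.18.
Option A is cheaper by $119,613.18 − $106,075.94 = $13,537.24.

Option A by $13,537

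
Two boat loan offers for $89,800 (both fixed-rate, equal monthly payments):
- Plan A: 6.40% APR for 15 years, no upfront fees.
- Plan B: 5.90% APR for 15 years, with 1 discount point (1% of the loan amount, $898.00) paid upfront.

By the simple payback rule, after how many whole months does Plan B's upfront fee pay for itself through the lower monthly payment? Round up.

37 months

Plan A: at 6.40% the monthly rate is 0.0053333, so the payment is 89,800 × 0.0053333 / (1 − 1.0053333^−180) = $777.33.
Plan B: monthly rate = 5.9%/12 = 0.0049167; payment = 89,800 × 0.0049167 / (1 − (1+0.0049167)^−180) = $752.94.
Monthly savings = $777.33 − $752.94 = $24.39.
Break-even = $898.00 / $24.39 = 36.82 → 37 months.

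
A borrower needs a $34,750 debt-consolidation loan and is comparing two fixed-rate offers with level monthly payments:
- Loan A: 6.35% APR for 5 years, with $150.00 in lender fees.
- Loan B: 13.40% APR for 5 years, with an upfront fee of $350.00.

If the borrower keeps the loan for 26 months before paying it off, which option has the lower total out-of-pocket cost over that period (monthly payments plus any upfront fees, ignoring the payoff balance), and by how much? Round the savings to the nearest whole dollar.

Loan A: at 6.35% the monthly rate is 0.0052917, so the payment is 34,750 × 0.0052917 / (1 − 1.0052917^−60) = $677.48.
Loan B: monthly rate = 13.4%/12 = 0.0111667; payment = 34,750 × 0.0111667 / (1 − (1+0.0111667)^−60) = $797.80.
Over 26 months: Loan A costs 26 × $677.48 + $150.00 = $17,764.48; Loan B costs 26 × $797.80 + $350.00 = $21,092.80.
Loan A is cheaper by $21,092.80 − $17,764.48 = $3,328.32.

Loan A by $3,328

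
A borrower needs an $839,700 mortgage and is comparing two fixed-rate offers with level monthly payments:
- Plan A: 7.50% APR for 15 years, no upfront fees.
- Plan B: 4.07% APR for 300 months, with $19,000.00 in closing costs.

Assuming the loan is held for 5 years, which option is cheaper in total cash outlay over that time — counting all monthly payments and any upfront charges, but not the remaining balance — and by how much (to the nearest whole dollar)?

Plan A: monthly rate = 7.5%/12 = 0.0062500; payment = 839,700 × 0.0062500 / (1 − (1+0.0062500)^−180) = $7,784.12.
Plan B: at 4.07% the monthly rate is 0.0033917, so the payment is 839,700 × 0.0033917 / (1 − 1.0033917^−300) = $4,464.77.
Over 60 months: Plan A costs 60 × $7,784.12 = $467,047.20; Plan B costs 60 × $4,464.77 + $19,000.00 = $286,886.20.
Plan B is cheaper by $467,047.20 − $286,886.20 = $180,161.00.

Plan B by $180,161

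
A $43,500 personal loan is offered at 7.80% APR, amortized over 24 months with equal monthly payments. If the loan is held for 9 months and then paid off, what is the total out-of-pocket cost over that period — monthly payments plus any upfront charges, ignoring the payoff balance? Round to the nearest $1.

At 7.80% the monthly rate is 0.0065000, so the payment is 43,500 × 0.0065000 / (1 − 1.0065000^−24) = $1,963.42.
Total outlay = 9 × $1,963.42 = $17,670.78.

$17,671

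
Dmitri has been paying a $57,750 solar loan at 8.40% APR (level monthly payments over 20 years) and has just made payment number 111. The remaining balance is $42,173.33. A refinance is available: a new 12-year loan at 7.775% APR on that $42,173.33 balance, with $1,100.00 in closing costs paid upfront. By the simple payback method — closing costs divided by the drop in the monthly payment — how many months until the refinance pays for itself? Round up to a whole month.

24 months

Current payment = 57,750 × 8.4%/12 / (1 − (1+0.0070000)^−240) = $497.52.
Refinanced payment = 42,173.33 × 0.0064792 / (1 − (1+0.0064792)^−144) = $451.32.
Monthly savings = $497.52 − $451.32 = $46.20.
Break-even = $1,100.00 / $46.20 = 23.81 → 24 months.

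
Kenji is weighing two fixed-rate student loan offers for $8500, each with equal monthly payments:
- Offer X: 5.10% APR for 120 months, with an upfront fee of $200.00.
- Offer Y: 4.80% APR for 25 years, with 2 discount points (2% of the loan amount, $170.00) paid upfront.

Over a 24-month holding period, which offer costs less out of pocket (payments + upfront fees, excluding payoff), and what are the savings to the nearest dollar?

Offer Y by $1,035

Offer X: monthly rate = 5.1%/12 = 0.0042500; payment = 8,500 × 0.0042500 / (1 − (1+0.0042500)^−120) = $90.57.
Offer Y: monthly rate = 4.8%/12 = 0.0040000; payment = 8,500 × 0.0040000 / (1 − (1+0.0040000)^−300) = $48.70.
Over 24 months: Offer X costs 24 × $90.57 + $200.00 = $2,373.68; Offer Y costs 24 × $48.70 + $170.00 = $1,338.80.
Offer Y is cheaper by $2,373.68 − $1,338.80 = $1,034.88.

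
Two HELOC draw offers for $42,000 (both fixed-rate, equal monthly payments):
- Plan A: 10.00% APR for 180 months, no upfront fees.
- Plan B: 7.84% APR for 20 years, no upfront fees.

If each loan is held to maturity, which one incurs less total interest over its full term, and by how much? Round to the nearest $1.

Plan A by $2,072

Plan A: monthly rate = 10%/12 = 0.0083333; payment = 42,000 × 0.0083333 / (1 − (1+0.0083333)^−180) = $451.33.
Total interest on Plan A = 180 × $451.33 − $42,000 = $39,239.40.
Plan B: monthly rate = 7.84%/12 = 0.0065333; payment = 42,000 × 0.0065333 / (1 − (1+0.0065333)^−240) = $347.13.
Total interest on Plan B = 240 × $347.13 − $42,000 = $41,311.20.
Plan A is lower by $2,071.80.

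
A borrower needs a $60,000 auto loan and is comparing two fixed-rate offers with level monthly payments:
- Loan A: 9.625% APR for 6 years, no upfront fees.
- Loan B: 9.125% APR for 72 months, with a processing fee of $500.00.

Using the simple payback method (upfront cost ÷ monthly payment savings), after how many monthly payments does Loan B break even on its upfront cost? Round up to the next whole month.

Loan A: monthly rate = 9.625%/12 = 0.0080208; payment = 60,000 × 0.0080208 / (1 − (1+0.0080208)^−72) = $1,100.24.
Loan B: monthly rate = 9.125%/12 = 0.0076042; payment = 60,000 × 0.0076042 / (1 − (1+0.0076042)^−72) = $1,085.26.
Monthly savings = $1,100.24 − $1,085.26 = $14.98.
Break-even = $500.00 / $14.98 = 33.38 → 34 months.

34 months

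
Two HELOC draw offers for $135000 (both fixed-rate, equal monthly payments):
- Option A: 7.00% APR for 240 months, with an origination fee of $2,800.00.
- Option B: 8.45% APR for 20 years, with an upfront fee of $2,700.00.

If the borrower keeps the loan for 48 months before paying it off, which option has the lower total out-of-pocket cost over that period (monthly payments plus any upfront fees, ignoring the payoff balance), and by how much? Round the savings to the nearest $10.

Option A by $5,690

Option A: at 7.00% the monthly rate is 0.0058333, so the payment is 135,000 × 0.0058333 / (1 − 1.0058333^−240) = $1,046.65.
Option B: at 8.45% the monthly rate is 0.0070417, so the payment is 135,000 × 0.0070417 / (1 − 1.0070417^−240) = $1,167.29.
Over 48 months: Option A costs 48 × $1,046.65 + $2,800.00 = $53,039.20; Option B costs 48 × $1,167.29 + $2,700.00 = $58,729.92.
Option A is cheaper by $58,729.92 − $53,039.20 = $5,690.72.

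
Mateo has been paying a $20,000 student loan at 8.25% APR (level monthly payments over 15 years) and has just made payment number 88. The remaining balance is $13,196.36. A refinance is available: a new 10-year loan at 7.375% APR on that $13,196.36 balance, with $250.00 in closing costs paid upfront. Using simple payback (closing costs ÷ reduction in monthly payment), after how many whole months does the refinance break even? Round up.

7 months

Current payment = 20,000 × 8.25%/12 / (1 − (1+0.0068750)^−180) = $194.03.
Refinanced payment = 13,196.36 × 0.0061458 / (1 − (1+0.0061458)^−120) = $155.78.
Monthly savings = $194.03 − $155.78 = $38.25.
Break-even = $250.00 / $38.25 = 6.54 → 7 months.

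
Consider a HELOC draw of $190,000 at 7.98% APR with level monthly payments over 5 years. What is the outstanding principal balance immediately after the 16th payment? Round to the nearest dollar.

$146,475

With monthly rate i = 7.98%/12 = 0.0066500, the balance after k of n payments is P · [(1+i)^n − (1+i)^k] / [(1+i)^n − 1].
(1+0.0066500)^60 = 1.48836645 and (1+0.0066500)^16 = 1.11187500, so the balance is 190,000 × (1.48836645 − 1.11187500) / (1.48836645 − 1) = $146,474.79.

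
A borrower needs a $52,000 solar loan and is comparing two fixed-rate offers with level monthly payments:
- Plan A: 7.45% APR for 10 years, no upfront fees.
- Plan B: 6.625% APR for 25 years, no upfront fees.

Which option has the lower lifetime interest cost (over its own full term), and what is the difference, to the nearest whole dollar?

Plan A: at 7.45% the monthly rate is 0.0062083, so the payment is 52,000 × 0.0062083 / (1 − 1.0062083^−120) = $615.89.
Total interest on Plan A = 120 × $615.89 − $52,000 = $21,906.80.
Plan B: at 6.625% the monthly rate is 0.0055208, so the payment is 52,000 × 0.0055208 / (1 − 1.0055208^−300) = $355.18.
Total interest on Plan B = 300 × $355.18 − $52,000 = $54,554.00.
Plan A is lower by $32,647.20.

Plan A by $32,647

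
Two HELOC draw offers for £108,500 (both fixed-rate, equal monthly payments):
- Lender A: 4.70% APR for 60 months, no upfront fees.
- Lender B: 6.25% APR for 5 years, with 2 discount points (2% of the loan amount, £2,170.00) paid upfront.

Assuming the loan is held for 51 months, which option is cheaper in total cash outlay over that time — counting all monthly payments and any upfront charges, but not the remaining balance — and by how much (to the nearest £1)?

Lender A: at 4.70% the monthly rate is 0.0039167, so the payment is 108,500 × 0.0039167 / (1 − 1.0039167^−60) = £2,032.65.
Lender B: at 6.25% the monthly rate is 0.0052083, so the payment is 108,500 × 0.0052083 / (1 − 1.0052083^−60) = £2,110.24.
Over 51 months: Lender A costs 51 × £2,032.65 = £103,665.15; Lender B costs 51 × £2,110.24 + £2,170.00 = £109,792.24.
Lender A is cheaper by £109,792.24 − £103,665.15 = £6,127.09.

Lender A by £6,127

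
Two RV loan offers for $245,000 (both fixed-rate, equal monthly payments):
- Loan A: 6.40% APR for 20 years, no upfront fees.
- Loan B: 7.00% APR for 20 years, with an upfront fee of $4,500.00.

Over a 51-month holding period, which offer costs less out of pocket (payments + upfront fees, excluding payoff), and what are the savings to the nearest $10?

Loan A: monthly rate = 6.4%/12 = 0.0053333; payment = 245,000 × 0.0053333 / (1 − (1+0.0053333)^−240) = $1,812.26.
Loan B: monthly rate = 7%/12 = 0.0058333; payment = 245,000 × 0.0058333 / (1 − (1+0.0058333)^−240) = $1,899.48.
Over 51 months: Loan A costs 51 × $1,812.26 = $92,425.26; Loan B costs 51 × $1,899.48 + $4,500.00 = $101,373.48.
Loan A is cheaper by $101,373.48 − $92,425.26 = $8,948.22.

Loan A by $8,950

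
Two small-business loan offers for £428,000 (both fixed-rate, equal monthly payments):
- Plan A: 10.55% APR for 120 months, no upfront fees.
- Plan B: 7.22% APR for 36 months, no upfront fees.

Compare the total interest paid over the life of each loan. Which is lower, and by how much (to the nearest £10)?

Plan B by £217,160

Plan A: monthly rate = 10.55%/12 = 0.0087917; payment = 428,000 × 0.0087917 / (1 − (1+0.0087917)^−120) = £5,787.21.
Total interest on Plan A = 120 × £5,787.21 − £428,000 = £266,465.20.
Plan B: at 7.22% the monthly rate is 0.0060167, so the payment is 428,000 × 0.0060167 / (1 − 1.0060167^−36) = £13,258.49.
Total interest on Plan B = 36 × £13,258.49 − £428,000 = £49,305.64.
Plan B is lower by £217,159.56.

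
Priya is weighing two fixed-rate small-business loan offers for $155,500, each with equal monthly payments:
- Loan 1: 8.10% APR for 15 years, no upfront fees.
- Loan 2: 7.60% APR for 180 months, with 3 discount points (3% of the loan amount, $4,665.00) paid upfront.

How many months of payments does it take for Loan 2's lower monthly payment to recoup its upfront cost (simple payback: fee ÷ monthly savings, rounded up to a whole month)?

Loan 1: monthly rate = 8.1%/12 = 0.0067500; payment = 155,500 × 0.0067500 / (1 − (1+0.0067500)^−180) = $1,495.03.
Loan 2: at 7.60% the monthly rate is 0.0063333, so the payment is 155,500 × 0.0063333 / (1 − 1.0063333^−180) = $1,450.35.
Monthly savings = $1,495.03 − $1,450.35 = $44.68.
Break-even = $4,665.00 / $44.68 = 104.41 → 105 months.

105 months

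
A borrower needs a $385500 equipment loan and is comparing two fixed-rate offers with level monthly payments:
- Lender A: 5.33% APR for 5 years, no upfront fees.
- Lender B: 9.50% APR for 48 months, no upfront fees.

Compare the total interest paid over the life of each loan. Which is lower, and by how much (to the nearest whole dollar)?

Lender A: at 5.33% the monthly rate is 0.0044417, so the payment is 385,500 × 0.0044417 / (1 − 1.0044417^−60) = $7,333.29.
Total interest on Lender A = 60 × $7,333.29 − $385,500 = $54,497.40.
Lender B: monthly rate = 9.5%/12 = 0.0079167; payment = 385,500 × 0.0079167 / (1 − (1+0.0079167)^−48) = $9,684.97.
Total interest on Lender B = 48 × $9,684.97 − $385,500 = $79,378.56.
Lender A is lower by $24,881.16.

Lender A by $24,881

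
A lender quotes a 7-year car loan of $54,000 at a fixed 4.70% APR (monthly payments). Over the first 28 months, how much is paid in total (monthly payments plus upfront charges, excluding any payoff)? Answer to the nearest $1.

$21,158

At 4.70% the monthly rate is 0.0039167, so the payment is 54,000 × 0.0039167 / (1 − 1.0039167^−84) = $755.64.
Total outlay = 28 × $755.64 = $21,157.92.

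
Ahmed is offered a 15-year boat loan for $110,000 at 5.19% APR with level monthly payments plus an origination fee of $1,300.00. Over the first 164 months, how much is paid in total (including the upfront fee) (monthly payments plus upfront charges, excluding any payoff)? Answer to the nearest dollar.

$145,751

At 5.19% the monthly rate is 0.0043250, so the payment is 110,000 × 0.0043250 / (1 − 1.0043250^−180) = $880.80.
Total outlay = 164 × $880.80 + $1,300.00 = $145,751.20.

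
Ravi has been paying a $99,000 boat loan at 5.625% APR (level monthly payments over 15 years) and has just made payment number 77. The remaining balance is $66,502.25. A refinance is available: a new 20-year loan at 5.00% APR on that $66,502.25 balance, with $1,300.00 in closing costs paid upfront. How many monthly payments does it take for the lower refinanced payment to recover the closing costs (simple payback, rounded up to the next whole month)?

Current payment = 99,000 × 5.625%/12 / (1 − (1+0.0046875)^−180) = $815.49.
Refinanced payment = 66,502.25 × 0.0041667 / (1 − (1+0.0041667)^−240) = $438.89.
Monthly savings = $815.49 − $438.89 = $376.60.
Break-even = $1,300.00 / $376.60 = 3.45 → 4 months.

4 months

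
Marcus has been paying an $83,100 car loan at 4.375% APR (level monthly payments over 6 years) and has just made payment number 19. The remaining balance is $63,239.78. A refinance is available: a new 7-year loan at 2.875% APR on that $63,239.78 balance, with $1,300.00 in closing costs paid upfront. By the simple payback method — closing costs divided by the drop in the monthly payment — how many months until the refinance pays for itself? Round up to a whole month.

Current payment = 83,100 × 4.375%/12 / (1 − (1+0.0036458)^−72) = $1,314.36.
Refinanced payment = 63,239.78 × 0.0023958 / (1 − (1+0.0023958)^−84) = $832.05.
Monthly savings = $1,314.36 − $832.05 = $482.31.
Break-even = $1,300.00 / $482.31 = 2.70 → 3 months.

3 months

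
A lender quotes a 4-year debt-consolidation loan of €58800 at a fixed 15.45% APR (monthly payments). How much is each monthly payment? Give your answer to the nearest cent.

€1,649.89

At 15.45% the monthly rate is 0.0128750, so the payment is 58,800 × 0.0128750 / (1 − 1.0128750^−48) = €1,649.89.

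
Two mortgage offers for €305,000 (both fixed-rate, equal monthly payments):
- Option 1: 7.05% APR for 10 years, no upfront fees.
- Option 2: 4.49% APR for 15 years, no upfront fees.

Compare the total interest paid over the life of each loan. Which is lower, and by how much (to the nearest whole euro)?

Option 2 by €6,200

Option 1: at 7.05% the monthly rate is 0.0058750, so the payment is 305,000 × 0.0058750 / (1 − 1.0058750^−120) = €3,549.17.
Total interest on Option 1 = 120 × €3,549.17 − €305,000 = €120,900.40.
Option 2: at 4.49% the monthly rate is 0.0037417, so the payment is 305,000 × 0.0037417 / (1 − 1.0037417^−180) = €2,331.67.
Total interest on Option 2 = 180 × €2,331.67 − €305,000 = €114,700.60.
Option 2 is lower by €6,199.80.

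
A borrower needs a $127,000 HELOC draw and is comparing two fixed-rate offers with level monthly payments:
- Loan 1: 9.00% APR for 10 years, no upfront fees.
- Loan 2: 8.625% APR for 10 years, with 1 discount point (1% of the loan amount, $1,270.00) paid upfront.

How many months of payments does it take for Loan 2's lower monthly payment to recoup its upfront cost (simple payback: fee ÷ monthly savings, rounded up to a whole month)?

Loan 1: monthly rate = 9%/12 = 0.0075000; payment = 127,000 × 0.0075000 / (1 − (1+0.0075000)^−120) = $1,608.78.
Loan 2: at 8.625% the monthly rate is 0.0071875, so the payment is 127,000 × 0.0071875 / (1 − 1.0071875^−120) = $1,583.12.
Monthly savings = $1,608.78 − $1,583.12 = $25.66.
Break-even = $1,270.00 / $25.66 = 49.49 → 50 months.

50 months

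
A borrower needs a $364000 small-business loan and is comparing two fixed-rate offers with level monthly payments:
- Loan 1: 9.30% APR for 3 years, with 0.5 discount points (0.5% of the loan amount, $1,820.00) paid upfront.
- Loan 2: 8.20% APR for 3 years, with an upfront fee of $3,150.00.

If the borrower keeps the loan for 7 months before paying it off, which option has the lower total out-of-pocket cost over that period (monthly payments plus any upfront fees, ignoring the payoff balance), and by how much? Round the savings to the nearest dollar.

Loan 1: monthly rate = 9.3%/12 = 0.0077500; payment = 364,000 × 0.0077500 / (1 − (1+0.0077500)^−36) = $11,625.99.
Loan 2: monthly rate = 8.2%/12 = 0.0068333; payment = 364,000 × 0.0068333 / (1 − (1+0.0068333)^−36) = $11,440.05.
Over 7 months: Loan 1 costs 7 × $11,625.99 + $1,820.00 = $83,201.93; Loan 2 costs 7 × $11,440.05 + $3,150.00 = $83,230.35.
Loan 1 is cheaper by $83,230.35 − $83,201.93 = $28.42.

Loan 1 by $28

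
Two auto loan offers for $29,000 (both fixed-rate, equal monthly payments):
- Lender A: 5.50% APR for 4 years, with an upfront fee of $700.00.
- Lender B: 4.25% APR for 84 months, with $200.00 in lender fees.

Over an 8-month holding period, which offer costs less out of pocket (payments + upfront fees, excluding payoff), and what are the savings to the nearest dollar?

Lender B by $2,698

Lender A: monthly rate = 5.5%/12 = 0.0045833; payment = 29,000 × 0.0045833 / (1 − (1+0.0045833)^−48) = $674.44.
Lender B: monthly rate = 4.25%/12 = 0.0035417; payment = 29,000 × 0.0035417 / (1 − (1+0.0035417)^−84) = $399.74.
Over 8 months: Lender A costs 8 × $674.44 + $700.00 = $6,095.52; Lender B costs 8 × $399.74 + $200.00 = $3,397.92.
Lender B is cheaper by $6,095.52 − $3,397.92 = $2,697.60.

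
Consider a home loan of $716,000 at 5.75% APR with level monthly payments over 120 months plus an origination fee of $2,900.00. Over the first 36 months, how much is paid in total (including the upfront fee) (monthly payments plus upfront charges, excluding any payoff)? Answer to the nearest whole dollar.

$285,841

Monthly rate = 5.75%/12 = 0.0047917; payment = 716,000 × 0.0047917 / (1 − (1+0.0047917)^−120) = $7,859.48.
Total outlay = 36 × $7,859.48 + $2,900.00 = $285,841.28.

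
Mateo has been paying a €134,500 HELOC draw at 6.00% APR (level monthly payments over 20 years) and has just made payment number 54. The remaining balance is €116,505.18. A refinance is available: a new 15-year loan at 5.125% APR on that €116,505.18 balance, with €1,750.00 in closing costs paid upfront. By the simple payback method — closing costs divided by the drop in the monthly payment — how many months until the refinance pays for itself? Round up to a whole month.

51 months

Current payment = 134,500 × 6%/12 / (1 − (1+0.0050000)^−240) = €963.60.
Refinanced payment = 116,505.18 × 0.0042708 / (1 − (1+0.0042708)^−180) = €928.92.
Monthly savings = €963.60 − €928.92 = €34.68.
Break-even = €1,750.00 / €34.68 = 50.46 → 51 months.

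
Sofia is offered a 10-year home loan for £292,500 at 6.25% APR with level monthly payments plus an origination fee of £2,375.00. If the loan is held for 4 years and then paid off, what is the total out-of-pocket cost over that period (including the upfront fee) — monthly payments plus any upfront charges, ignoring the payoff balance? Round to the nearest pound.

£160,016

Monthly rate = 6.25%/12 = 0.0052083; payment = 292,500 × 0.0052083 / (1 − (1+0.0052083)^−120) = £3,284.19.
Total outlay = 48 × £3,284.19 + £2,375.00 = £160,016.12.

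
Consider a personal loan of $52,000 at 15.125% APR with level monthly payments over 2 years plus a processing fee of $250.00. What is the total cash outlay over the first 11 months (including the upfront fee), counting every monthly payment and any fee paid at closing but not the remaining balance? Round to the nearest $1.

At 15.125% the monthly rate is 0.0126042, so the payment is 52,000 × 0.0126042 / (1 − 1.0126042^−24) = $2,524.40.
Total outlay = 11 × $2,524.40 + $250.00 = $28,018.40.

$28,018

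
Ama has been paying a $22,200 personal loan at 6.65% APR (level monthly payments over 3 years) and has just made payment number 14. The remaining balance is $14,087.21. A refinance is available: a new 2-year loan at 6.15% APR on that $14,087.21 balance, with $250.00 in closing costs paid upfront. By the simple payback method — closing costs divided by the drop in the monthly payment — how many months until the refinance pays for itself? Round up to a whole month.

Current payment = 22,200 × 6.65%/12 / (1 − (1+0.0055417)^−36) = $681.92.
Refinanced payment = 14,087.21 × 0.0051250 / (1 − (1+0.0051250)^−24) = $625.31.
Monthly savings = $681.92 − $625.31 = $56.61.
Break-even = $250.00 / $56.61 = 4.42 → 5 months.

5 months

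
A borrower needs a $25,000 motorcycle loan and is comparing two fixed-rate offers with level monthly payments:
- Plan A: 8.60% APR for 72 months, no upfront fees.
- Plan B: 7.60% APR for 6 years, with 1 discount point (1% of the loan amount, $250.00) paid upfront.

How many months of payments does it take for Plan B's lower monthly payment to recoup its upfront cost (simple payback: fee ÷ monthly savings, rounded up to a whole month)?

21 months

Plan A: at 8.60% the monthly rate is 0.0071667, so the payment is 25,000 × 0.0071667 / (1 − 1.0071667^−72) = $445.69.
Plan B: at 7.60% the monthly rate is 0.0063333, so the payment is 25,000 × 0.0063333 / (1 − 1.0063333^−72) = $433.46.
Monthly savings = $445.69 − $433.46 = $12.23.
Break-even = $250.00 / $12.23 = 20.44 → 21 months.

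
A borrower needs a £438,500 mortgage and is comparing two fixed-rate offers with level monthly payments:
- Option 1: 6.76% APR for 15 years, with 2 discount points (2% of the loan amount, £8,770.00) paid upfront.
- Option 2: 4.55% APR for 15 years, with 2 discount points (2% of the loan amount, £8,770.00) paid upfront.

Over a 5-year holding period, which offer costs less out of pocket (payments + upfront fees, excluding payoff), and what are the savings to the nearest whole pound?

Option 2 by £31,023

Option 1: at 6.76% the monthly rate is 0.0056333, so the payment is 438,500 × 0.0056333 / (1 − 1.0056333^−180) = £3,882.76.
Option 2: at 4.55% the monthly rate is 0.0037917, so the payment is 438,500 × 0.0037917 / (1 − 1.0037917^−180) = £3,365.71.
Over 60 months: Option 1 costs 60 × £3,882.76 + £8,770.00 = £241,735.60; Option 2 costs 60 × £3,365.71 + £8,770.00 = £210,712.60.
Option 2 is cheaper by £241,735.60 − £210,712.60 = £31,023.00.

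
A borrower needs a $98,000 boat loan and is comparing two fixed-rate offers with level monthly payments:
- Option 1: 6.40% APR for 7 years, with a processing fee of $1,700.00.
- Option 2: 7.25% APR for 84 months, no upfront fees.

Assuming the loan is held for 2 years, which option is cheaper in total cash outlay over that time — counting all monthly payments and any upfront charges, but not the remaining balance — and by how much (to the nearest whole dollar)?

Option 2 by $726

Option 1: monthly rate = 6.4%/12 = 0.0053333; payment = 98,000 × 0.0053333 / (1 − (1+0.0053333)^−84) = $1,450.50.
Option 2: at 7.25% the monthly rate is 0.0060417, so the payment is 98,000 × 0.0060417 / (1 − 1.0060417^−84) = $1,491.09.
Over 24 months: Option 1 costs 24 × $1,450.50 + $1,700.00 = $36,512.00; Option 2 costs 24 × $1,491.09 = $35,786.16.
Option 2 is cheaper by $36,512.00 − $35,786.16 = $725.84.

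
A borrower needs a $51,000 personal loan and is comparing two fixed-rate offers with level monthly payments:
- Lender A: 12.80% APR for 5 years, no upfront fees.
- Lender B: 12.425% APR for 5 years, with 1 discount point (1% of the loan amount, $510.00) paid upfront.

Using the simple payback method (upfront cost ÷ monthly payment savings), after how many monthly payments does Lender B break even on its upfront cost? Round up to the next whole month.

Lender A: monthly rate = 12.8%/12 = 0.0106667; payment = 51,000 × 0.0106667 / (1 − (1+0.0106667)^−60) = $1,155.19.
Lender B: monthly rate = 12.425%/12 = 0.0103542; payment = 51,000 × 0.0103542 / (1 − (1+0.0103542)^−60) = $1,145.45.
Monthly savings = $1,155.19 − $1,145.45 = $9.74.
Break-even = $510.00 / $9.74 = 52.36 → 53 months.

53 months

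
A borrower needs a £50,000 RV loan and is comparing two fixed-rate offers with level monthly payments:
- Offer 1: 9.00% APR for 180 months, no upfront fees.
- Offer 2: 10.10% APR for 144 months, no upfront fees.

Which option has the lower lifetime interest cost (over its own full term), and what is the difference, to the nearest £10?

Offer 2 by £4,820

Offer 1: at 9.00% the monthly rate is 0.0075000, so the payment is 50,000 × 0.0075000 / (1 − 1.0075000^−180) = £507.13.
Total interest on Offer 1 = 180 × £507.13 − £50,000 = £41,283.40.
Offer 2: at 10.10% the monthly rate is 0.0084167, so the payment is 50,000 × 0.0084167 / (1 − 1.0084167^−144) = £600.43.
Total interest on Offer 2 = 144 × £600.43 − £50,000 = £36,461.92.
Offer 2 is lower by £4,821.48.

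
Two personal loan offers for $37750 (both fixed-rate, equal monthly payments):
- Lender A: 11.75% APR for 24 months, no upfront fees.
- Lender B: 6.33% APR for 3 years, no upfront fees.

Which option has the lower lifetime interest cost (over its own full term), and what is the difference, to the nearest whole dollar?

Lender B by $996

Lender A: at 11.75% the monthly rate is 0.0097917, so the payment is 37,750 × 0.0097917 / (1 − 1.0097917^−24) = $1,772.62.
Total interest on Lender A = 24 × $1,772.62 − $37,750 = $4,792.88.
Lender B: monthly rate = 6.33%/12 = 0.0052750; payment = 37,750 × 0.0052750 / (1 − (1+0.0052750)^−36) = $1,154.08.
Total interest on Lender B = 36 × $1,154.08 − $37,750 = $3,796.88.
Lender B is lower by $996.00.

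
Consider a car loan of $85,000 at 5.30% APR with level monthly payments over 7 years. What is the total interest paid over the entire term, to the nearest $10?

Monthly rate = 5.3%/12 = 0.0044167; payment = 85,000 × 0.0044167 / (1 − (1+0.0044167)^−84) = $1,213.40.
Total paid = 84 × $1,213.40 = $101,925.60; interest = $101,925.60 − $85,000 = $16,925.60.

$16,930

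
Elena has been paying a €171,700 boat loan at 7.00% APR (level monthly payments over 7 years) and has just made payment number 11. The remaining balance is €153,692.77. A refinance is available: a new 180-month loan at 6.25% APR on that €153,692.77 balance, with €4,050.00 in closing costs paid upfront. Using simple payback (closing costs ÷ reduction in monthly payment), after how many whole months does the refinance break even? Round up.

4 months

Current payment = 171,700 × 7%/12 / (1 − (1+0.0058333)^−84) = €2,591.41.
Refinanced payment = 153,692.77 × 0.0052083 / (1 − (1+0.0052083)^−180) = €1,317.80.
Monthly savings = €2,591.41 − €1,317.80 = €1,273.61.
Break-even = €4,050.00 / €1,273.61 = 3.18 → 4 months.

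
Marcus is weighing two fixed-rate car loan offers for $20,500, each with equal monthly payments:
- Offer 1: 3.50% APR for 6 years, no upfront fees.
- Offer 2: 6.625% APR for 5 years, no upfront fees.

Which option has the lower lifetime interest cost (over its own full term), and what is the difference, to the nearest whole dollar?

Offer 1: monthly rate = 3.5%/12 = 0.0029167; payment = 20,500 × 0.0029167 / (1 − (1+0.0029167)^−72) = $316.08.
Total interest on Offer 1 = 72 × $316.08 − $20,500 = $2,257.76.
Offer 2: at 6.625% the monthly rate is 0.0055208, so the payment is 20,500 × 0.0055208 / (1 − 1.0055208^−60) = $402.31.
Total interest on Offer 2 = 60 × $402.31 − $20,500 = $3,638.60.
Offer 1 is lower by $1,380.84.

Offer 1 by $1,381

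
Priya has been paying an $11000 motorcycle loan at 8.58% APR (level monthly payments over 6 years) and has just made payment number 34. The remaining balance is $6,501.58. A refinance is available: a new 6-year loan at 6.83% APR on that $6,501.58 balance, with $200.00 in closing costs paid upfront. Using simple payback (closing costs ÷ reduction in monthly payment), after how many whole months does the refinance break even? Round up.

Current payment = 11,000 × 8.58%/12 / (1 − (1+0.0071500)^−72) = $196.00.
Refinanced payment = 6,501.58 × 0.0056917 / (1 − (1+0.0056917)^−72) = $110.32.
Monthly savings = $196.00 − $110.32 = $85.68.
Break-even = $200.00 / $85.68 = 2.33 → 3 months.

3 months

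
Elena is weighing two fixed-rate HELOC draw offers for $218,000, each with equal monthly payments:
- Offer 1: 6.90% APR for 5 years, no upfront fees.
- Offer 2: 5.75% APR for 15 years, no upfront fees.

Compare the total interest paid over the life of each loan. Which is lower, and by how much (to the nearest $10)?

Offer 1: at 6.90% the monthly rate is 0.0057500, so the payment is 218,000 × 0.0057500 / (1 − 1.0057500^−60) = $4,306.38.
Total interest on Offer 1 = 60 × $4,306.38 − $218,000 = $40,382.80.
Offer 2: monthly rate = 5.75%/12 = 0.0047917; payment = 218,000 × 0.0047917 / (1 − (1+0.0047917)^−180) = $1,810.29.
Total interest on Offer 2 = 180 × $1,810.29 − $218,000 = $107,852.20.
Offer 1 is lower by $67,469.40.

Offer 1 by $67,470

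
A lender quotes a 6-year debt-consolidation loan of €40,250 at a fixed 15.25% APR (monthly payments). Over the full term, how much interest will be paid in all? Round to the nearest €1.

€21,422

At 15.25% the monthly rate is 0.0127083, so the payment is 40,250 × 0.0127083 / (1 − 1.0127083^−72) = €856.56.
Total paid = 72 × €856.56 = €61,672.32; interest = €61,672.32 − €40,250 = €21,422.32.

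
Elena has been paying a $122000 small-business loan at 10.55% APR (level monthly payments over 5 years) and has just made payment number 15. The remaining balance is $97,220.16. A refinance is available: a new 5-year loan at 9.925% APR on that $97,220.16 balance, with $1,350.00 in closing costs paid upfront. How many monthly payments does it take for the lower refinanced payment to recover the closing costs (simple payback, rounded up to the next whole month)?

Current payment = 122,000 × 10.55%/12 / (1 − (1+0.0087917)^−60) = $2,625.28.
Refinanced payment = 97,220.16 × 0.0082708 / (1 − (1+0.0082708)^−60) = $2,062.06.
Monthly savings = $2,625.28 − $2,062.06 = $563.22.
Break-even = $1,350.00 / $563.22 = 2.40 → 3 months.

3 months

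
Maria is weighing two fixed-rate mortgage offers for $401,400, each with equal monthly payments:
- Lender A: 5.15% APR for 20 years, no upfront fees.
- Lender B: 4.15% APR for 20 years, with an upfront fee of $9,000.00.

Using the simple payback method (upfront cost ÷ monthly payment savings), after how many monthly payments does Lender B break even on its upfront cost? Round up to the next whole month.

Lender A: monthly rate = 5.15%/12 = 0.0042917; payment = 401,400 × 0.0042917 / (1 − (1+0.0042917)^−240) = $2,682.44.
Lender B: monthly rate = 4.15%/12 = 0.0034583; payment = 401,400 × 0.0034583 / (1 − (1+0.0034583)^−240) = $2,464.25.
Monthly savings = $2,682.44 − $2,464.25 = $218.19.
Break-even = $9,000.00 / $218.19 = 41.25 → 42 months.

42 months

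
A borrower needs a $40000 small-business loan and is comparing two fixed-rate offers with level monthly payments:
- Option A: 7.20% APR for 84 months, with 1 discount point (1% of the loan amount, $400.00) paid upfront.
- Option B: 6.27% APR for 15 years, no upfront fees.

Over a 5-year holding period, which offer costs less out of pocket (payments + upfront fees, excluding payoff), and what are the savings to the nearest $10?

Option B by $16,250

Option A: at 7.20% the monthly rate is 0.0060000, so the payment is 40,000 × 0.0060000 / (1 − 1.0060000^−84) = $607.63.
Option B: monthly rate = 6.27%/12 = 0.0052250; payment = 40,000 × 0.0052250 / (1 − (1+0.0052250)^−180) = $343.41.
Over 60 months: Option A costs 60 × $607.63 + $400.00 = $36,857.80; Option B costs 60 × $343.41 = $20,604.60.
Option B is cheaper by $36,857.80 − $20,604.60 = $16,253.20.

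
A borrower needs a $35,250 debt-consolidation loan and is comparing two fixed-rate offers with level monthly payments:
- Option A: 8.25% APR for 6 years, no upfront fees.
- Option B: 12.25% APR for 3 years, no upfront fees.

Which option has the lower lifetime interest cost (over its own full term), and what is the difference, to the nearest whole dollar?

Option A: monthly rate = 8.25%/12 = 0.0068750; payment = 35,250 × 0.0068750 / (1 − (1+0.0068750)^−72) = $622.36.
Total interest on Option A = 72 × $622.36 − $35,250 = $9,559.92.
Option B: monthly rate = 12.25%/12 = 0.0102083; payment = 35,250 × 0.0102083 / (1 − (1+0.0102083)^−36) = $1,175.02.
Total interest on Option B = 36 × $1,175.02 − $35,250 = $7,050.72.
Option B is lower by $2,509.20.

Option B by $2,509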